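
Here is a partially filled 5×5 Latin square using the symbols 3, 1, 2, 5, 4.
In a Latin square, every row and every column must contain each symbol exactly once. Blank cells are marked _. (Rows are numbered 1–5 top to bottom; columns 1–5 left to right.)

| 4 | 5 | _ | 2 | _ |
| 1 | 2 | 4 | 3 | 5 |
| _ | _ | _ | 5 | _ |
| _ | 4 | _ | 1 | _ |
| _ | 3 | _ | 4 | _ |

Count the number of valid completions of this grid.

Row 1, column 3: eliminating its row and column leaves {3, 1}.
Row 1, column 5: eliminating its row and column leaves {3, 1}.
Row 3, column 1: eliminating its row and column leaves {3, 2}.
Row 3, column 2: eliminating its row and column leaves {1}.
Row 3, column 3: eliminating its row and column leaves {3, 1, 2}.
Row 3, column 5: eliminating its row and column leaves {3, 1, 2, 4}.
Row 4, column 1: eliminating its row and column leaves {3, 2, 5}.
Row 4, column 3: eliminating its row and column leaves {3, 2, 5}.
Row 4, column 5: eliminating its row and column leaves {3, 2}.
Row 5, column 1: eliminating its row and column leaves {2, 5}.
Row 5, column 3: eliminating its row and column leaves {1, 2, 5}.
Row 5, column 5: eliminating its row and column leaves {1, 2}.
Enumerating the assignments across these blanks that avoid any row or column repeat gives 3 completions.

3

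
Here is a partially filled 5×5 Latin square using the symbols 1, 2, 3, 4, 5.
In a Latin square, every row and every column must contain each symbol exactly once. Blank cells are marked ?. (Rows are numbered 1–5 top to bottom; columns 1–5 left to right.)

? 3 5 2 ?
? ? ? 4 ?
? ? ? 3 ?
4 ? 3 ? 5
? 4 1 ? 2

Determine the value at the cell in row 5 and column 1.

Row 1, column 1: row 1 has {2, 3, 5} and column 1 has {4}, leaving only 1.
Row 1, column 5: row 1 has {1, 2, 3, 5} and column 5 has {2, 5}, leaving only 4.
Row 2, column 3: row 2 has {4} and column 3 has {1, 3, 5}, leaving only 2.
Row 3, column 3: row 3 has {3} and column 3 has {1, 2, 3, 5}, leaving only 4.
Row 3, column 5: row 3 has {3, 4} and column 5 has {2, 4, 5}, leaving only 1.
Row 2, column 5: row 2 has {2, 4} and column 5 has {1, 2, 4, 5}, leaving only 3.
Row 2, column 1: row 2 has {2, 3, 4} and column 1 has {1, 4}, leaving only 5.
Row 5 already has {1, 2, 4} and column 1 already has {1, 4, 5}, so row 5, column 1 must be 3.

3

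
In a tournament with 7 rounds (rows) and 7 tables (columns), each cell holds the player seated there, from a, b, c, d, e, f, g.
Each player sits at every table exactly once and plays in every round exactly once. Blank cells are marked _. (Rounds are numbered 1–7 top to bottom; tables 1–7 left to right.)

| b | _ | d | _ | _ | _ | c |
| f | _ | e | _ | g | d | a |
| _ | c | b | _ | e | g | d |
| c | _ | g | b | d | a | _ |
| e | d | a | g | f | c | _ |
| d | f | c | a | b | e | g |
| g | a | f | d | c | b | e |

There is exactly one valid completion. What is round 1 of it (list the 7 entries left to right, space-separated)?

b g d e a f c

Round 1, table 5: round 1 has {b, c, d} and table 5 has {b, c, d, e, f, g}, leaving only a.
Round 1, table 6: round 1 has {a, b, c, d} and table 6 has {a, b, c, d, e, g}, leaving only f.
Round 1, table 4: round 1 has {a, b, c, d, f} and table 4 has {a, b, d, g}, leaving only e.
Round 1, table 2: round 1 has {a, b, c, d, e, f} and table 2 has {a, c, d, f}, leaving only g.
So round 1 reads: b g d e a f c.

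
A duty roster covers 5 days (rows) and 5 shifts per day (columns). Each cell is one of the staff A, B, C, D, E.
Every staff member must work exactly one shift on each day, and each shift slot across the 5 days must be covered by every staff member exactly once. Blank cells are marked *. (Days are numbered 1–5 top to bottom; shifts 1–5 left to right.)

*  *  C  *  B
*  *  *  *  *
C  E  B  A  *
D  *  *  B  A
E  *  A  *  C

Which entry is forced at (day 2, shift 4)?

Day 1, shift 1: day 1 has {B, C} and shift 1 has {C, D, E}, leaving only A.
Day 1, shift 2: day 1 has {A, B, C} and shift 2 has {E}, leaving only D.
Day 1, shift 4: day 1 has {A, B, C, D} and shift 4 has {A, B}, leaving only E.
Day 2, shift 1: day 2 has {} and shift 1 has {A, C, D, E}, leaving only B.
Day 3, shift 5: day 3 has {A, B, C, E} and shift 5 has {A, B, C}, leaving only D.
Day 2, shift 5: day 2 has {B} and shift 5 has {A, B, C, D}, leaving only E.
Day 2, shift 3: day 2 has {B, E} and shift 3 has {A, B, C}, leaving only D.
Day 2 already has {B, D, E} and shift 4 already has {A, B, E}, so day 2, shift 4 must be C.

C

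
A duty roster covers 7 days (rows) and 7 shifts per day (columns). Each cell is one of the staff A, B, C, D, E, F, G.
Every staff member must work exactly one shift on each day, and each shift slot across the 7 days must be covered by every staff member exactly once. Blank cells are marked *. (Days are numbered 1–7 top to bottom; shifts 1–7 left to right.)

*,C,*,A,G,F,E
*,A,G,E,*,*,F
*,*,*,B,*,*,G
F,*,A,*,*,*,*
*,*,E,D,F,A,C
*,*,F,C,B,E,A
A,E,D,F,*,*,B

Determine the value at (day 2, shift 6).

B

Day 1, shift 3: day 1 has {A, C, E, F, G} and shift 3 has {A, D, E, F, G}, leaving only B.
Day 1, shift 1: day 1 has {A, B, C, E, F, G} and shift 1 has {A, F}, leaving only D.
Day 3, shift 3: day 3 has {B, G} and shift 3 has {A, B, D, E, F, G}, leaving only C.
Day 3, shift 1: day 3 has {B, C, G} and shift 1 has {A, D, F}, leaving only E.
Day 3, shift 6: day 3 has {B, C, E, G} and shift 6 has {A, E, F}, leaving only D.
Day 3, shift 2: day 3 has {B, C, D, E, G} and shift 2 has {A, C, E}, leaving only F.
Day 3, shift 5: day 3 has {B, C, D, E, F, G} and shift 5 has {B, F, G}, leaving only A.
Day 4, shift 4: day 4 has {A, F} and shift 4 has {A, B, C, D, E, F}, leaving only G.
Day 4, shift 7: day 4 has {A, F, G} and shift 7 has {A, B, C, E, F, G}, leaving only D.
Day 4, shift 2: day 4 has {A, D, F, G} and shift 2 has {A, C, E, F}, leaving only B.
Day 4, shift 6: day 4 has {A, B, D, F, G} and shift 6 has {A, D, E, F}, leaving only C.
Day 2 already has {A, E, F, G} and shift 6 already has {A, C, D, E, F}, so day 2, shift 6 must be B.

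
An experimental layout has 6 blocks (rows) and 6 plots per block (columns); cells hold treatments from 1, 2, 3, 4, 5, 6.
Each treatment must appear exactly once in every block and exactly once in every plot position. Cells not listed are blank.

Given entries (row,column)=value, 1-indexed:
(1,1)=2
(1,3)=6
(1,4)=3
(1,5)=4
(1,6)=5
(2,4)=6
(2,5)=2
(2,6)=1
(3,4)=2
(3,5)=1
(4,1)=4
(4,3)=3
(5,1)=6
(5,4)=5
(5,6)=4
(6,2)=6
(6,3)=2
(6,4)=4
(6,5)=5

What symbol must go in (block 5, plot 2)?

Block 1, plot 2: block 1 has {2, 3, 4, 5, 6} and plot 2 has {6}, leaving only 1.
Block 4, plot 4: block 4 has {3, 4} and plot 4 has {2, 3, 4, 5, 6}, leaving only 1.
Block 4, plot 5: block 4 has {1, 3, 4} and plot 5 has {1, 2, 4, 5}, leaving only 6.
Block 4, plot 6: block 4 has {1, 3, 4, 6} and plot 6 has {1, 4, 5}, leaving only 2.
Block 4, plot 2: block 4 has {1, 2, 3, 4, 6} and plot 2 has {1, 6}, leaving only 5.
Block 5, plot 3: block 5 has {4, 5, 6} and plot 3 has {2, 3, 6}, leaving only 1.
Block 5, plot 5: block 5 has {1, 4, 5, 6} and plot 5 has {1, 2, 4, 5, 6}, leaving only 3.
Block 5 already has {1, 3, 4, 5, 6} and plot 2 already has {1, 5, 6}, so block 5, plot 2 must be 2.

2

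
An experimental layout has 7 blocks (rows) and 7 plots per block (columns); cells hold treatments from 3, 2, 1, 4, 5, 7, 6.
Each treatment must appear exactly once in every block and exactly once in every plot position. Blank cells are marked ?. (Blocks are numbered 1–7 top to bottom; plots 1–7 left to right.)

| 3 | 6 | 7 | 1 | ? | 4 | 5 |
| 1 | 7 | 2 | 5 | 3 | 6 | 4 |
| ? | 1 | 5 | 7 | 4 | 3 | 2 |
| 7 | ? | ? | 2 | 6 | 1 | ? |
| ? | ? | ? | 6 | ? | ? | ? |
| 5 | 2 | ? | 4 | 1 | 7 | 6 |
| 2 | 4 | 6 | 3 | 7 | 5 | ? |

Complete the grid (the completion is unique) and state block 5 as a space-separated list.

Block 5, plot 1: block 5 has {6} and plot 1 has {3, 2, 1, 5, 7}, leaving only 4.
Block 5, plot 6: block 5 has {4, 6} and plot 6 has {3, 1, 4, 5, 7, 6}, leaving only 2.
Block 5, plot 5: block 5 has {2, 4, 6} and plot 5 has {3, 1, 4, 7, 6}, leaving only 5.
Block 5, plot 2: block 5 has {2, 4, 5, 6} and plot 2 has {2, 1, 4, 7, 6}, leaving only 3.
Block 5, plot 3: block 5 has {3, 2, 4, 5, 6} and plot 3 has {2, 5, 7, 6}, leaving only 1.
Block 5, plot 7: block 5 has {3, 2, 1, 4, 5, 6} and plot 7 has {2, 4, 5, 6}, leaving only 7.
So block 5 reads: 4 3 1 6 5 2 7.

4 3 1 6 5 2 7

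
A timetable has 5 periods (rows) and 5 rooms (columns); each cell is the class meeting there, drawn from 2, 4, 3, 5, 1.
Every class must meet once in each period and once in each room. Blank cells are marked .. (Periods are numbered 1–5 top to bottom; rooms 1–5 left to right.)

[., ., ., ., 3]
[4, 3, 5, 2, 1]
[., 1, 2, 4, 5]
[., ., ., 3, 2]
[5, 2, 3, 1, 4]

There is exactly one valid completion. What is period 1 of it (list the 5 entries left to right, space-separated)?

2 4 1 5 3

Period 1, room 4: period 1 has {3} and room 4 has {2, 4, 3, 1}, leaving only 5.
Period 1, room 2: period 1 has {3, 5} and room 2 has {2, 3, 1}, leaving only 4.
Period 1, room 3: period 1 has {4, 3, 5} and room 3 has {2, 3, 5}, leaving only 1.
Period 1, room 1: period 1 has {4, 3, 5, 1} and room 1 has {4, 5}, leaving only 2.
So period 1 reads: 2 4 1 5 3.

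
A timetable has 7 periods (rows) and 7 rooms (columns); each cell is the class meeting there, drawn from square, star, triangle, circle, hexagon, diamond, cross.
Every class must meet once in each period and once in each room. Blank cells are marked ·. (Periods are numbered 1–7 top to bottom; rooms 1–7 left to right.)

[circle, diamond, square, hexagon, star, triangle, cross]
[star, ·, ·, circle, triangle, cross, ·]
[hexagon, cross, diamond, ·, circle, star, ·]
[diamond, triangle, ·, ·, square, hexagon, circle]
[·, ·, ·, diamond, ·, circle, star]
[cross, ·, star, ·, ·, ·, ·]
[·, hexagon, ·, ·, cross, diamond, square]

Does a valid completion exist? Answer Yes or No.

Period 2, room 2: period 2 has {star, triangle, circle, cross} and room 2 has {triangle, hexagon, diamond, cross}, so it must be square.
Now period 5, room 2: period 5 together with room 2 already contain {square, star, triangle, circle, hexagon, diamond, cross} — every symbol — so nothing can go there. The grid has no valid completion.

No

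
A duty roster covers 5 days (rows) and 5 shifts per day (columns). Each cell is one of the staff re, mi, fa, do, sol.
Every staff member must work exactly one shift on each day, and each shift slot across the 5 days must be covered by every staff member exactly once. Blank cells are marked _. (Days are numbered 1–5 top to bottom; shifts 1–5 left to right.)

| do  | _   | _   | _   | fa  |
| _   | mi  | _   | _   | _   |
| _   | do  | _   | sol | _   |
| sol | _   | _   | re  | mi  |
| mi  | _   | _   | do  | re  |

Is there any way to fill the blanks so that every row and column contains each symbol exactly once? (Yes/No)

No

Day 3, shift 5: day 3 together with shift 5 already contain {re, mi, fa, do, sol} — every symbol — so nothing can go there. The grid has no valid completion.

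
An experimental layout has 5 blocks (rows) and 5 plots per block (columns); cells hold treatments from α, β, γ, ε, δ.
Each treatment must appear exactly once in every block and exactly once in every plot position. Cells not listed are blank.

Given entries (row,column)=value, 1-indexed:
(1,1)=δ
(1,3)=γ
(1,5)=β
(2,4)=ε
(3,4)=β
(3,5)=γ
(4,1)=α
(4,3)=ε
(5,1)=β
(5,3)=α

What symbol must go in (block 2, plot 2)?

Block 1, plot 4: block 1 has {β, γ, δ} and plot 4 has {β, ε}, leaving only α.
Block 1, plot 2: block 1 has {α, β, γ, δ} and plot 2 has {}, leaving only ε.
Block 2, plot 1: block 2 has {ε} and plot 1 has {α, β, δ}, leaving only γ.
Block 3, plot 1: block 3 has {β, γ} and plot 1 has {α, β, γ, δ}, leaving only ε.
Block 3, plot 3: block 3 has {β, γ, ε} and plot 3 has {α, γ, ε}, leaving only δ.
Block 2, plot 3: block 2 has {γ, ε} and plot 3 has {α, γ, ε, δ}, leaving only β.
Block 3, plot 2: block 3 has {β, γ, ε, δ} and plot 2 has {ε}, leaving only α.
Block 2 already has {β, γ, ε} and plot 2 already has {α, ε}, so block 2, plot 2 must be δ.

δ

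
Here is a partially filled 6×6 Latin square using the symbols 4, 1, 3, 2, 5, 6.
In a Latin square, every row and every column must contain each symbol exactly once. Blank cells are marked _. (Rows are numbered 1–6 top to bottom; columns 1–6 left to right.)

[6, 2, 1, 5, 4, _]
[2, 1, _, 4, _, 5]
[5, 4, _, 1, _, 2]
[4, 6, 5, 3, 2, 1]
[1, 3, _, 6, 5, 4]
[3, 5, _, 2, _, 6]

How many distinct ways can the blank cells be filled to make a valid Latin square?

Row 1, column 6: eliminating its row and column leaves {3}.
Row 2, column 3: eliminating its row and column leaves {3, 6}.
Row 2, column 5: eliminating its row and column leaves {3, 6}.
Row 3, column 3: eliminating its row and column leaves {3, 6}.
Row 3, column 5: eliminating its row and column leaves {3, 6}.
Row 5, column 3: eliminating its row and column leaves {2}.
Row 6, column 3: eliminating its row and column leaves {4}.
Row 6, column 5: eliminating its row and column leaves {1}.
Enumerating the assignments across these blanks that avoid any row or column repeat gives 2 completions.

2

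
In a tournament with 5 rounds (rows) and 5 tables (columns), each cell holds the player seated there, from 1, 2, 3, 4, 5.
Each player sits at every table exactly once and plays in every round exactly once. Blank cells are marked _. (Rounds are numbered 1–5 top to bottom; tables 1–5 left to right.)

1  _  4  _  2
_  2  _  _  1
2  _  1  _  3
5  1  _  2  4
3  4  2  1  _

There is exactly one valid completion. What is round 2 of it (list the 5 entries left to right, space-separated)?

4 2 5 3 1

Round 2, table 1: round 2 has {1, 2} and table 1 has {1, 2, 3, 5}, leaving only 4.
Round 3, table 2: round 3 has {1, 2, 3} and table 2 has {1, 2, 4}, leaving only 5.
Round 1, table 2: round 1 has {1, 2, 4} and table 2 has {1, 2, 4, 5}, leaving only 3.
Round 1, table 4: round 1 has {1, 2, 3, 4} and table 4 has {1, 2}, leaving only 5.
Round 2, table 4: round 2 has {1, 2, 4} and table 4 has {1, 2, 5}, leaving only 3.
Round 2, table 3: round 2 has {1, 2, 3, 4} and table 3 has {1, 2, 4}, leaving only 5.
So round 2 reads: 4 2 5 3 1.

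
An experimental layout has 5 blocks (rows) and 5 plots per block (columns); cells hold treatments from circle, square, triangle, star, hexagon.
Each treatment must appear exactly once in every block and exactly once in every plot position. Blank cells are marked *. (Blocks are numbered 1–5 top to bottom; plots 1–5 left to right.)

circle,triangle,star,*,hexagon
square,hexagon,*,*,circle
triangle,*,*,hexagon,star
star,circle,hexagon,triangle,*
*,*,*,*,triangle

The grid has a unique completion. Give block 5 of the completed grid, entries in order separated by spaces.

Block 5, plot 1: block 5 has {triangle} and plot 1 has {circle, square, triangle, star}, leaving only hexagon.
Block 1, plot 4: block 1 has {circle, triangle, star, hexagon} and plot 4 has {triangle, hexagon}, leaving only square.
Block 2, plot 3: block 2 has {circle, square, hexagon} and plot 3 has {star, hexagon}, leaving only triangle.
Block 2, plot 4: block 2 has {circle, square, triangle, hexagon} and plot 4 has {square, triangle, hexagon}, leaving only star.
Block 5, plot 4: block 5 has {triangle, hexagon} and plot 4 has {square, triangle, star, hexagon}, leaving only circle.
Block 5, plot 3: block 5 has {circle, triangle, hexagon} and plot 3 has {triangle, star, hexagon}, leaving only square.
Block 5, plot 2: block 5 has {circle, square, triangle, hexagon} and plot 2 has {circle, triangle, hexagon}, leaving only star.
So block 5 reads: hexagon star square circle triangle.

hexagon star square circle triangle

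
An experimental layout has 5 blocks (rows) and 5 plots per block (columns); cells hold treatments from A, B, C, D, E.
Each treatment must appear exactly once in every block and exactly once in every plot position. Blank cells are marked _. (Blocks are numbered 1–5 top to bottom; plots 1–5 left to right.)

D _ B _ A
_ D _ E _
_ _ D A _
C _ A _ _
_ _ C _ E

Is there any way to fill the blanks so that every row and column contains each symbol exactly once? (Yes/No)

Block 2, plot 3: block 2 together with plot 3 already contain {A, B, C, D, E} — every symbol — so nothing can go there. The grid has no valid completion.

No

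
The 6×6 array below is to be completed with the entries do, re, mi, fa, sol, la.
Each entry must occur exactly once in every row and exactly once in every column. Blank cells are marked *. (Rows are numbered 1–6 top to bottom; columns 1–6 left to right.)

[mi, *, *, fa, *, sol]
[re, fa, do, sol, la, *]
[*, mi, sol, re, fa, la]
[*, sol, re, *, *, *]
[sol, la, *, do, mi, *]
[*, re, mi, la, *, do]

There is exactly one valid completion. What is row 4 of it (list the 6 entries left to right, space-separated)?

Row 4, column 4: row 4 has {re, sol} and column 4 has {do, re, fa, sol, la}, leaving only mi.
Row 4, column 5: row 4 has {re, mi, sol} and column 5 has {mi, fa, la}, leaving only do.
Row 4, column 6: row 4 has {do, re, mi, sol} and column 6 has {do, sol, la}, leaving only fa.
Row 4, column 1: row 4 has {do, re, mi, fa, sol} and column 1 has {re, mi, sol}, leaving only la.
So row 4 reads: la sol re mi do fa.

la sol re mi do fa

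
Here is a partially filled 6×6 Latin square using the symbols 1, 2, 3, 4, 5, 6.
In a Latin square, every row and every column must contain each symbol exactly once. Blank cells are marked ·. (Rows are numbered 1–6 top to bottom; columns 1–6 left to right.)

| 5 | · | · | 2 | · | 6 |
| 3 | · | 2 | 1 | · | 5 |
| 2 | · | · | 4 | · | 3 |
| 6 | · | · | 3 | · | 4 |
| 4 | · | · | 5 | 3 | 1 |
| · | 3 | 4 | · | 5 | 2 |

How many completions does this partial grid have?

Row 1, column 2: eliminating its row and column leaves {1, 4}.
Row 1, column 3: eliminating its row and column leaves {1, 3}.
Row 1, column 5: eliminating its row and column leaves {1, 4}.
Row 2, column 2: eliminating its row and column leaves {4, 6}.
Row 2, column 5: eliminating its row and column leaves {4, 6}.
Row 3, column 2: eliminating its row and column leaves {1, 5, 6}.
Row 3, column 3: eliminating its row and column leaves {1, 5, 6}.
Row 3, column 5: eliminating its row and column leaves {1, 6}.
Row 4, column 2: eliminating its row and column leaves {1, 2, 5}.
Row 4, column 3: eliminating its row and column leaves {1, 5}.
Row 4, column 5: eliminating its row and column leaves {1, 2}.
Row 5, column 2: eliminating its row and column leaves {2, 6}.
Row 5, column 3: eliminating its row and column leaves {6}.
Row 6, column 1: eliminating its row and column leaves {1}.
Row 6, column 4: eliminating its row and column leaves {6}.
Enumerating the assignments across these blanks that avoid any row or column repeat gives 3 completions.

3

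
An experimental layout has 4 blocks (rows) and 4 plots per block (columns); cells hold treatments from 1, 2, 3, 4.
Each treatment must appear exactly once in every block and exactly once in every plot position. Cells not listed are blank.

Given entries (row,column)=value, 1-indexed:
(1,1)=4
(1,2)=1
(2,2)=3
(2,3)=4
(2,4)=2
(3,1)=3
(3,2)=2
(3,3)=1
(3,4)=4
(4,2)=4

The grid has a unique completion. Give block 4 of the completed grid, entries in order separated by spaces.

Block 1, plot 4: block 1 has {1, 4} and plot 4 has {2, 4}, leaving only 3.
Block 4, plot 4: block 4 has {4} and plot 4 has {2, 3, 4}, leaving only 1.
Block 4, plot 1: block 4 has {1, 4} and plot 1 has {3, 4}, leaving only 2.
Block 4, plot 3: block 4 has {1, 2, 4} and plot 3 has {1, 4}, leaving only 3.
So block 4 reads: 2 4 3 1.

2 4 3 1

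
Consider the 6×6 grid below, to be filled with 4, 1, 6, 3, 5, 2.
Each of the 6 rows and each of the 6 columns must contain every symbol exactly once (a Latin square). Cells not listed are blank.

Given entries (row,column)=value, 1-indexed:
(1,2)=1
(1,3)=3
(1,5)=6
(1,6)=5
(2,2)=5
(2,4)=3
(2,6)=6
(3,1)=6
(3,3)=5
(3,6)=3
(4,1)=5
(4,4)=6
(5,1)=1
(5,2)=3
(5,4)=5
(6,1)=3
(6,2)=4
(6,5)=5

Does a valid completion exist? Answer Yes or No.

Row 3, column 2: row 3 has {6, 3, 5} and column 2 has {4, 1, 3, 5}, so it must be 2.
Now row 4, column 2: row 4 together with column 2 already contain {4, 1, 6, 3, 5, 2} — every symbol — so nothing can go there. The grid has no valid completion.

No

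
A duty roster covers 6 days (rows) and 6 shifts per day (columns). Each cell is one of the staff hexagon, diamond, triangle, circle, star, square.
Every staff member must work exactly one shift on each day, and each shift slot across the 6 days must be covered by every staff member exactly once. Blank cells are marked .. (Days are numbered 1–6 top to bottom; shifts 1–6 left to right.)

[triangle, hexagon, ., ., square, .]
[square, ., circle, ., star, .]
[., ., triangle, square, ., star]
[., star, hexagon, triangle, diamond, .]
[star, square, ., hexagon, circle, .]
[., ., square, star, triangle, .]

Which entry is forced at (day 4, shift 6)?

square

Day 2, shift 4: day 2 has {circle, star, square} and shift 4 has {hexagon, triangle, star, square}, leaving only diamond.
Day 1, shift 4: day 1 has {hexagon, triangle, square} and shift 4 has {hexagon, diamond, triangle, star, square}, leaving only circle.
Day 1, shift 6: day 1 has {hexagon, triangle, circle, square} and shift 6 has {star}, leaving only diamond.
Day 1, shift 3: day 1 has {hexagon, diamond, triangle, circle, square} and shift 3 has {hexagon, triangle, circle, square}, leaving only star.
Day 2, shift 2: day 2 has {diamond, circle, star, square} and shift 2 has {hexagon, star, square}, leaving only triangle.
Day 2, shift 6: day 2 has {diamond, triangle, circle, star, square} and shift 6 has {diamond, star}, leaving only hexagon.
Day 3, shift 5: day 3 has {triangle, star, square} and shift 5 has {diamond, triangle, circle, star, square}, leaving only hexagon.
Day 4, shift 1: day 4 has {hexagon, diamond, triangle, star} and shift 1 has {triangle, star, square}, leaving only circle.
Day 4 already has {hexagon, diamond, triangle, circle, star} and shift 6 already has {hexagon, diamond, star}, so day 4, shift 6 must be square.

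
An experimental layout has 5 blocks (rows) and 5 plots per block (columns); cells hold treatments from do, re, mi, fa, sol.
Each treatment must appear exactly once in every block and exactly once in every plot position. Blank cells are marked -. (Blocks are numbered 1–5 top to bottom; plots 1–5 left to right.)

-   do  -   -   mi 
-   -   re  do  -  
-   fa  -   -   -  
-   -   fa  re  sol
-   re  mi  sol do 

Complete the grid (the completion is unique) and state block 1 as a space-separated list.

re do sol fa mi

Block 1, plot 3: block 1 has {do, mi} and plot 3 has {re, mi, fa}, leaving only sol.
Block 1, plot 4: block 1 has {do, mi, sol} and plot 4 has {do, re, sol}, leaving only fa.
Block 1, plot 1: block 1 has {do, mi, fa, sol} and plot 1 has {}, leaving only re.
So block 1 reads: re do sol fa mi.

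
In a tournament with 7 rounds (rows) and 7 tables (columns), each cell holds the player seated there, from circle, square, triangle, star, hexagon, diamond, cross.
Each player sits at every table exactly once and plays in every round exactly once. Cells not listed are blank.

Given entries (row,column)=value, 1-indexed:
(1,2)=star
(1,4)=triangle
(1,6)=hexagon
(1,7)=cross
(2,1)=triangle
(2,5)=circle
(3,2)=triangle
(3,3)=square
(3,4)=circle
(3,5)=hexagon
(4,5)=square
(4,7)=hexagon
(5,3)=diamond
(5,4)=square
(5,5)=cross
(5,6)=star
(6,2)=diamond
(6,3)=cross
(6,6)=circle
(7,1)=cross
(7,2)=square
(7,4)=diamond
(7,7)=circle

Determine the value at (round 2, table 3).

Round 1, table 3: round 1 has {triangle, star, hexagon, cross} and table 3 has {square, diamond, cross}, leaving only circle.
Round 1, table 5: round 1 has {circle, triangle, star, hexagon, cross} and table 5 has {circle, square, hexagon, cross}, leaving only diamond.
Round 1, table 1: round 1 has {circle, triangle, star, hexagon, diamond, cross} and table 1 has {triangle, cross}, leaving only square.
Round 5, table 7: round 5 has {square, star, diamond, cross} and table 7 has {circle, hexagon, cross}, leaving only triangle.
Round 7, table 6: round 7 has {circle, square, diamond, cross} and table 6 has {circle, star, hexagon}, leaving only triangle.
Round 7, table 5: round 7 has {circle, square, triangle, diamond, cross} and table 5 has {circle, square, hexagon, diamond, cross}, leaving only star.
Round 6, table 5: round 6 has {circle, diamond, cross} and table 5 has {circle, square, star, hexagon, diamond, cross}, leaving only triangle.
Round 7, table 3: round 7 has {circle, square, triangle, star, diamond, cross} and table 3 has {circle, square, diamond, cross}, leaving only hexagon.
Round 2 already has {circle, triangle} and table 3 already has {circle, square, hexagon, diamond, cross}, so round 2, table 3 must be star.

star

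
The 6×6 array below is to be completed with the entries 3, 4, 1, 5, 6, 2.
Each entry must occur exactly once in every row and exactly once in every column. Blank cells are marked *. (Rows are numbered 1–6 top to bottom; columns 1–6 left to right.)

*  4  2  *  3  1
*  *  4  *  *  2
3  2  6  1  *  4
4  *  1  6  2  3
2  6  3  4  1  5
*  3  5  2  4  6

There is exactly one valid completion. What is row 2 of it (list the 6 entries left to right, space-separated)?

Row 1, column 4: row 1 has {3, 4, 1, 2} and column 4 has {4, 1, 6, 2}, leaving only 5.
Row 2, column 4: row 2 has {4, 2} and column 4 has {4, 1, 5, 6, 2}, leaving only 3.
Row 1, column 1: row 1 has {3, 4, 1, 5, 2} and column 1 has {3, 4, 2}, leaving only 6.
Row 3, column 5: row 3 has {3, 4, 1, 6, 2} and column 5 has {3, 4, 1, 2}, leaving only 5.
Row 2, column 5: row 2 has {3, 4, 2} and column 5 has {3, 4, 1, 5, 2}, leaving only 6.
Row 4, column 2: row 4 has {3, 4, 1, 6, 2} and column 2 has {3, 4, 6, 2}, leaving only 5.
Row 2, column 2: row 2 has {3, 4, 6, 2} and column 2 has {3, 4, 5, 6, 2}, leaving only 1.
Row 2, column 1: row 2 has {3, 4, 1, 6, 2} and column 1 has {3, 4, 6, 2}, leaving only 5.
So row 2 reads: 5 1 4 3 6 2.

5 1 4 3 6 2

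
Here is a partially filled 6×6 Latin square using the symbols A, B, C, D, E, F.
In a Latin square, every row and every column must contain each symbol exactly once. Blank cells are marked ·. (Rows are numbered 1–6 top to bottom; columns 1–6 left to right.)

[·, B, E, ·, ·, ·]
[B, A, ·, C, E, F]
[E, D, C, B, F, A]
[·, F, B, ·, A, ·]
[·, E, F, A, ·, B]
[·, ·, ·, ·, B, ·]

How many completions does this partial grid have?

Row 1, column 1: eliminating its row and column leaves {A, C, D, F}.
Row 1, column 4: eliminating its row and column leaves {D, F}.
Row 1, column 5: eliminating its row and column leaves {C, D}.
Row 1, column 6: eliminating its row and column leaves {C, D}.
Row 2, column 3: eliminating its row and column leaves {D}.
Row 4, column 1: eliminating its row and column leaves {C, D}.
Row 4, column 4: eliminating its row and column leaves {D, E}.
Row 4, column 6: eliminating its row and column leaves {C, D, E}.
Row 5, column 1: eliminating its row and column leaves {C, D}.
Row 5, column 5: eliminating its row and column leaves {C, D}.
Row 6, column 1: eliminating its row and column leaves {A, C, D, F}.
Row 6, column 2: eliminating its row and column leaves {C}.
Row 6, column 3: eliminating its row and column leaves {A, D}.
Row 6, column 4: eliminating its row and column leaves {D, E, F}.
Row 6, column 6: eliminating its row and column leaves {C, D, E}.
Enumerating the assignments across these blanks that avoid any row or column repeat gives 3 completions.

3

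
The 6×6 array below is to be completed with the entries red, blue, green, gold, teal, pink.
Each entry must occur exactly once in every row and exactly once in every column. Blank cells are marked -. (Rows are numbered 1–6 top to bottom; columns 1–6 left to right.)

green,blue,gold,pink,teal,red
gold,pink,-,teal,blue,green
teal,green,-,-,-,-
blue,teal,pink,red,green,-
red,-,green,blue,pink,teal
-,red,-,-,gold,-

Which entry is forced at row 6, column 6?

Row 2, column 3: row 2 has {blue, green, gold, teal, pink} and column 3 has {green, gold, pink}, leaving only red.
Row 3, column 3: row 3 has {green, teal} and column 3 has {red, green, gold, pink}, leaving only blue.
Row 3, column 4: row 3 has {blue, green, teal} and column 4 has {red, blue, teal, pink}, leaving only gold.
Row 3, column 5: row 3 has {blue, green, gold, teal} and column 5 has {blue, green, gold, teal, pink}, leaving only red.
Row 3, column 6: row 3 has {red, blue, green, gold, teal} and column 6 has {red, green, teal}, leaving only pink.
Row 6 already has {red, gold} and column 6 already has {red, green, teal, pink}, so row 6, column 6 must be blue.

blue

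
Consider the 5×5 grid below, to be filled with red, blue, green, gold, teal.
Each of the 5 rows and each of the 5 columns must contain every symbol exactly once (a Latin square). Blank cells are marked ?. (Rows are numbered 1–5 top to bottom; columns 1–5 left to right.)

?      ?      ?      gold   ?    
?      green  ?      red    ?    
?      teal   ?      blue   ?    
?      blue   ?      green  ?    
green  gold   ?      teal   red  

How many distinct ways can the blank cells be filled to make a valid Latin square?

6

Row 1, column 1: eliminating its row and column leaves {red, blue, teal}.
Row 1, column 2: eliminating its row and column leaves {red}.
Row 1, column 3: eliminating its row and column leaves {red, blue, green, teal}.
Row 1, column 5: eliminating its row and column leaves {blue, green, teal}.
Row 2, column 1: eliminating its row and column leaves {blue, gold, teal}.
Row 2, column 3: eliminating its row and column leaves {blue, gold, teal}.
Row 2, column 5: eliminating its row and column leaves {blue, gold, teal}.
Row 3, column 1: eliminating its row and column leaves {red, gold}.
Row 3, column 3: eliminating its row and column leaves {red, green, gold}.
Row 3, column 5: eliminating its row and column leaves {green, gold}.
Row 4, column 1: eliminating its row and column leaves {red, gold, teal}.
Row 4, column 3: eliminating its row and column leaves {red, gold, teal}.
Row 4, column 5: eliminating its row and column leaves {gold, teal}.
Row 5, column 3: eliminating its row and column leaves {blue}.
Enumerating the assignments across these blanks that avoid any row or column repeat gives 6 completions.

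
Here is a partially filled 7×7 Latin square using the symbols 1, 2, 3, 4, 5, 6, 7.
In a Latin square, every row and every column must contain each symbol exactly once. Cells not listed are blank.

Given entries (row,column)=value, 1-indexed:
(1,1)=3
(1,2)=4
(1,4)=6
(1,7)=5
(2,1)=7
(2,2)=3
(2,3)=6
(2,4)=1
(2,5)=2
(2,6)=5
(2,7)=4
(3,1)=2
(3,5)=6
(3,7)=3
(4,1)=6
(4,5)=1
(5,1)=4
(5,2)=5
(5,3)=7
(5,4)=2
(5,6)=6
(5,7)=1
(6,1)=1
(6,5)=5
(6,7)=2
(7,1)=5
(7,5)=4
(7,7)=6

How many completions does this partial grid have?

14

Row 1, column 3: eliminating its row and column leaves {1, 2}.
Row 1, column 5: eliminating its row and column leaves {7}.
Row 1, column 6: eliminating its row and column leaves {1, 2, 7}.
Row 3, column 2: eliminating its row and column leaves {1, 7}.
Row 3, column 3: eliminating its row and column leaves {1, 4, 5}.
Row 3, column 4: eliminating its row and column leaves {4, 5, 7}.
Row 3, column 6: eliminating its row and column leaves {1, 4, 7}.
Row 4, column 2: eliminating its row and column leaves {2, 7}.
Row 4, column 3: eliminating its row and column leaves {2, 3, 4, 5}.
Row 4, column 4: eliminating its row and column leaves {3, 4, 5, 7}.
Row 4, column 6: eliminating its row and column leaves {2, 3, 4, 7}.
Row 4, column 7: eliminating its row and column leaves {7}.
Row 5, column 5: eliminating its row and column leaves {3}.
Row 6, column 2: eliminating its row and column leaves {6, 7}.
Row 6, column 3: eliminating its row and column leaves {3, 4}.
Row 6, column 4: eliminating its row and column leaves {3, 4, 7}.
Row 6, column 6: eliminating its row and column leaves {3, 4, 7}.
Row 7, column 2: eliminating its row and column leaves {1, 2, 7}.
Row 7, column 3: eliminating its row and column leaves {1, 2, 3}.
Row 7, column 4: eliminating its row and column leaves {3, 7}.
Row 7, column 6: eliminating its row and column leaves {1, 2, 3, 7}.
Enumerating the assignments across these blanks that avoid any row or column repeat gives 14 completions.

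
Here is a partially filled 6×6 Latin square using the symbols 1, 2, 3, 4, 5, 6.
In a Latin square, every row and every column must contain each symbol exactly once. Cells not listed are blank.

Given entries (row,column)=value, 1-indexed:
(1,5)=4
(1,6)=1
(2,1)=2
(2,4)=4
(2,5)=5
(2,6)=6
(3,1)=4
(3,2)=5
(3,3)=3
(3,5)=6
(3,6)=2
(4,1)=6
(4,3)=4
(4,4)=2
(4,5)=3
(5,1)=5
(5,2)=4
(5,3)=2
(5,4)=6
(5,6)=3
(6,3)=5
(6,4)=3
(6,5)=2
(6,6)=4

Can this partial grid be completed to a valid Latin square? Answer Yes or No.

Yes

No row or column among the givens repeats a symbol, and propagating forced cells runs into no contradiction.
One valid completion exists (for instance, 3 2 6 5 4 1 / 2 3 1 4 5 6 / 4 5 3 1 6 2 / 6 1 4 2 3 5 / 5 4 2 6 1 3 / 1 6 5 3 2 4).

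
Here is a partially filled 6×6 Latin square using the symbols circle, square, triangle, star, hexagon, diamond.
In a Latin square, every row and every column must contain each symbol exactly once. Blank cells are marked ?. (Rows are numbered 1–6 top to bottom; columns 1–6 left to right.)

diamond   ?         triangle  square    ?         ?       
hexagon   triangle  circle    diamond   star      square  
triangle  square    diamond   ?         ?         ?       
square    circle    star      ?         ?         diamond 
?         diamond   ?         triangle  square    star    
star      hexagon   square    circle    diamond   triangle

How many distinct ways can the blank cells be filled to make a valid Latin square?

2

Row 1, column 2: eliminating its row and column leaves {star}.
Row 1, column 5: eliminating its row and column leaves {circle, hexagon}.
Row 1, column 6: eliminating its row and column leaves {circle, hexagon}.
Row 3, column 4: eliminating its row and column leaves {star, hexagon}.
Row 3, column 5: eliminating its row and column leaves {circle, hexagon}.
Row 3, column 6: eliminating its row and column leaves {circle, hexagon}.
Row 4, column 4: eliminating its row and column leaves {hexagon}.
Row 4, column 5: eliminating its row and column leaves {triangle, hexagon}.
Row 5, column 1: eliminating its row and column leaves {circle}.
Row 5, column 3: eliminating its row and column leaves {hexagon}.
Enumerating the assignments across these blanks that avoid any row or column repeat gives 2 completions.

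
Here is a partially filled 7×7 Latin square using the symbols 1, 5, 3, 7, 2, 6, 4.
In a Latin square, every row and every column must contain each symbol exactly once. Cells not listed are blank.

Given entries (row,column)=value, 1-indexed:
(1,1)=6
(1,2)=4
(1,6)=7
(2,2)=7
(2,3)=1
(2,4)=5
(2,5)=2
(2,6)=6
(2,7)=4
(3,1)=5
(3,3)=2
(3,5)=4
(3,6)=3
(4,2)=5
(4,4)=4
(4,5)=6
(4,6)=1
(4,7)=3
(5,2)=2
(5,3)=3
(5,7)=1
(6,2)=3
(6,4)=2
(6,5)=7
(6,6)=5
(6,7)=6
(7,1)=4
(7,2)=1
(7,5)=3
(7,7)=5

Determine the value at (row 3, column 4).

1

Row 1, column 3: row 1 has {7, 6, 4} and column 3 has {1, 3, 2}, leaving only 5.
Row 1, column 5: row 1 has {5, 7, 6, 4} and column 5 has {3, 7, 2, 6, 4}, leaving only 1.
Row 1, column 4: row 1 has {1, 5, 7, 6, 4} and column 4 has {5, 2, 4}, leaving only 3.
Row 1, column 7: row 1 has {1, 5, 3, 7, 6, 4} and column 7 has {1, 5, 3, 6, 4}, leaving only 2.
Row 2, column 1: row 2 has {1, 5, 7, 2, 6, 4} and column 1 has {5, 6, 4}, leaving only 3.
Row 3, column 2: row 3 has {5, 3, 2, 4} and column 2 has {1, 5, 3, 7, 2, 4}, leaving only 6.
Row 3, column 7: row 3 has {5, 3, 2, 6, 4} and column 7 has {1, 5, 3, 2, 6, 4}, leaving only 7.
Row 3 already has {5, 3, 7, 2, 6, 4} and column 4 already has {5, 3, 2, 4}, so row 3, column 4 must be 1.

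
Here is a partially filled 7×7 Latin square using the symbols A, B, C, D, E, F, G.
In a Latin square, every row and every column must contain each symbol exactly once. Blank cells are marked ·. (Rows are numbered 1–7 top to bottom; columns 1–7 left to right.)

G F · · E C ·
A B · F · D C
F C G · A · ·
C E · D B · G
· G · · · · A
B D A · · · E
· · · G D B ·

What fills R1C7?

Row 2, column 3: row 2 has {A, B, C, D, F} and column 3 has {A, G}, leaving only E.
Row 2, column 5: row 2 has {A, B, C, D, E, F} and column 5 has {A, B, D, E}, leaving only G.
Row 3, column 6: row 3 has {A, C, F, G} and column 6 has {B, C, D}, leaving only E.
Row 3, column 4: row 3 has {A, C, E, F, G} and column 4 has {D, F, G}, leaving only B.
Row 1, column 4: row 1 has {C, E, F, G} and column 4 has {B, D, F, G}, leaving only A.
Row 3, column 7: row 3 has {A, B, C, E, F, G} and column 7 has {A, C, E, G}, leaving only D.
Row 1 already has {A, C, E, F, G} and column 7 already has {A, C, D, E, G}, so row 1, column 7 must be B.

B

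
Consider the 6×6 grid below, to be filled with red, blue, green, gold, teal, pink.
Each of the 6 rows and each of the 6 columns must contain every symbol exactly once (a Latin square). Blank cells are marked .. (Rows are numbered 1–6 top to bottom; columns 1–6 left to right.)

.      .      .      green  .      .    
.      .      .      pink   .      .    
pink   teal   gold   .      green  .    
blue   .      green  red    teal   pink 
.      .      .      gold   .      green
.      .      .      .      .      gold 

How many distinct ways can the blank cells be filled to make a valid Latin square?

Row 1, column 1: eliminating its row and column leaves {red, gold, teal}.
Row 1, column 2: eliminating its row and column leaves {red, blue, gold, pink}.
Row 1, column 3: eliminating its row and column leaves {red, blue, teal, pink}.
Row 1, column 5: eliminating its row and column leaves {red, blue, gold, pink}.
Row 1, column 6: eliminating its row and column leaves {red, blue, teal}.
Row 2, column 1: eliminating its row and column leaves {red, green, gold, teal}.
Row 2, column 2: eliminating its row and column leaves {red, blue, green, gold}.
Row 2, column 3: eliminating its row and column leaves {red, blue, teal}.
Row 2, column 5: eliminating its row and column leaves {red, blue, gold}.
Row 2, column 6: eliminating its row and column leaves {red, blue, teal}.
Row 3, column 4: eliminating its row and column leaves {blue}.
Row 3, column 6: eliminating its row and column leaves {red, blue}.
Row 4, column 2: eliminating its row and column leaves {gold}.
Row 5, column 1: eliminating its row and column leaves {red, teal}.
Row 5, column 2: eliminating its row and column leaves {red, blue, pink}.
Row 5, column 3: eliminating its row and column leaves {red, blue, teal, pink}.
Row 5, column 5: eliminating its row and column leaves {red, blue, pink}.
Row 6, column 1: eliminating its row and column leaves {red, green, teal}.
Row 6, column 2: eliminating its row and column leaves {red, blue, green, pink}.
Row 6, column 3: eliminating its row and column leaves {red, blue, teal, pink}.
Row 6, column 4: eliminating its row and column leaves {blue, teal}.
Row 6, column 5: eliminating its row and column leaves {red, blue, pink}.
Enumerating the assignments across these blanks that avoid any row or column repeat gives 40 completions.

40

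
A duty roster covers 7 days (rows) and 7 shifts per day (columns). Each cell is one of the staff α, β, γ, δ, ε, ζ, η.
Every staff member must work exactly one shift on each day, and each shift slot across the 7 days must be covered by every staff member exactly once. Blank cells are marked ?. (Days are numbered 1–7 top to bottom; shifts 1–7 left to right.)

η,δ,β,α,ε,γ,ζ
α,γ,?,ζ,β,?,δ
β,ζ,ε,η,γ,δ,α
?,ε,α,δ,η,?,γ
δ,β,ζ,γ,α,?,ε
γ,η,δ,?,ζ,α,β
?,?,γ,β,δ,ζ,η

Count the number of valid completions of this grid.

Day 2, shift 3: eliminating its day and shift leaves {η}.
Day 2, shift 6: eliminating its day and shift leaves {ε, η}.
Day 4, shift 1: eliminating its day and shift leaves {ζ}.
Day 4, shift 6: eliminating its day and shift leaves {β}.
Day 5, shift 6: eliminating its day and shift leaves {η}.
Day 6, shift 4: eliminating its day and shift leaves {ε}.
Day 7, shift 1: eliminating its day and shift leaves {ε}.
Day 7, shift 2: eliminating its day and shift leaves {α}.
Only one assignment across all blanks avoids any day or shift repeat, giving 1 completion.

1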